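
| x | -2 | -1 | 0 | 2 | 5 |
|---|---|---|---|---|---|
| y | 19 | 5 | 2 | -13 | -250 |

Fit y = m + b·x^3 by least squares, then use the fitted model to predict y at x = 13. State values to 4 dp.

ŷ = -4439.0515

The normal equations are: 5·m + 124·b = -237;  124·m + 15754·b = -31511.
det = 5·15754 − 124² = 63394.
m = ((-237)·15754 − 124·(-31511))/63394 = 86833/31697; b = (5·(-31511) − 124·(-237))/63394 = -128167/63394.
At x = 13: ŷ = (86833/31697)·(1) + (-128167/63394)·(2197) = -281409233/63394.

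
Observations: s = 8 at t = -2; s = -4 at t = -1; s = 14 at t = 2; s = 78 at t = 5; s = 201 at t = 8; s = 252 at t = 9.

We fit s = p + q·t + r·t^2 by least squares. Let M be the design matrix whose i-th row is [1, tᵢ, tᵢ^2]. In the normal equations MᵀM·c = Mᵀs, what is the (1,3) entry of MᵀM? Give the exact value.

179

Row 1 ↔ basis 1, column 3 ↔ basis t^2, so (MᵀM)_{1,3} = Σᵢ t^2 = (1)·(4) + (1)·(1) + (1)·(4) + (1)·(25) + (1)·(64) + (1)·(81) = 179.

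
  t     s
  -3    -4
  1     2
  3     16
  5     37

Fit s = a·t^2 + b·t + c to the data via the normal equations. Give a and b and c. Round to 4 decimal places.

Setting ∂/∂a … = 0 gives: 788·a + 126·b + 44·c = 1035;  126·a + 44·b + 6·c = 247;  44·a + 6·b + 4·c = 51.
(Σt^2·t^2 = 788, Σt^2·t = 126, Σt^2 = 44, Σt·t = 44, Σt = 6, Σ1 = 4, Σt^2·s = 1035, Σt·s = 247, Σs = 51.)
Inverting the 3×3 Gram matrix, [a, b, c]ᵀ = [159/176, 731/220, -1911/880]ᵀ.

a = 0.9034, b = 3.3227, c = -2.1716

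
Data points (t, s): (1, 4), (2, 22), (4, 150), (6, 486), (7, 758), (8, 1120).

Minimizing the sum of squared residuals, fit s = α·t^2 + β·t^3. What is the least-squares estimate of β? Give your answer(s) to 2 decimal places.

β = 2.02

Compute the Gram sums: Σt^2·t^2 = 8066, Σt^2·t^3 = 58408, Σt^3·t^3 = 430610.
Right-hand side: Σt^2·s = 128810, Σt^3·s = 948190.
So XᵀX·[α, β]ᵀ = Xᵀs: [[8066, 58408]; [58408, 430610]]·[α, β]ᵀ = [128810, 948190]ᵀ.
det = 8066·430610 − 58408² = 61805796.
α = (128810·430610 − 58408·948190)/61805796 = 47535/34567; β = (8066·948190 − 58408·128810)/61805796 = 10380505/5150483.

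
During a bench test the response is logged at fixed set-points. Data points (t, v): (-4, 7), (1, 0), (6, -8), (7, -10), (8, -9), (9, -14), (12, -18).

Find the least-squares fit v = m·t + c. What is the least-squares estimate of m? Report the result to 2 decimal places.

With design matrix X, XᵀX = [[391, 39]; [39, 7]] and Xᵀv = [-560, -52]ᵀ.
Δ = 391·7 − 39² = 1216.
m = ((-560)·7 − 39·(-52))/1216 = -473/304; c = (391·(-52) − 39·(-560))/1216 = 377/304.

m = -1.56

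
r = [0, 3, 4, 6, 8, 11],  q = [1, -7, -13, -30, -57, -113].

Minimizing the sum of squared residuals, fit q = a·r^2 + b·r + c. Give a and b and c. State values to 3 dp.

Normal-equation sums: Σr^2·r^2 = 20370, Σr^2·r = 2150, Σr^2 = 246, Σr·r = 246, Σr = 32, Σ1 = 6.
And Σr^2·q = -18672, Σr·q = -1952, Σq = -219.
Solving the 3×3 system (Gaussian elimination) gives a = -36607/36242, b = 30039/36242, c = 8923/18121.

a = -1.010, b = 0.829, c = 0.492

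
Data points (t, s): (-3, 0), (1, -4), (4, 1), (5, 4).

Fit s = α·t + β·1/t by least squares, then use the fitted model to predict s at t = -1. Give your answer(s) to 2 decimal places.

Compute the Gram sums: Σt·t = 51, Σt·1/t = 4, Σ1/t·1/t = 4369/3600.
For Xᵀs: Σt·s = 20, Σ1/t·s = -59/20.
XᵀX·[α, β]ᵀ = Xᵀs becomes [[51, 4]; [4, 4369/3600]]·[α, β]ᵀ = [20, -59/20]ᵀ.
det = 51·(4369/3600) − 4² = 55073/1200.
α = (20·(4369/3600) − 4·(-59/20))/(55073/1200) = 129860/165219; β = (51·(-59/20) − 4·20)/(55073/1200) = -276540/55073.
At t = -1: ŝ = (129860/165219)·(-1) + (-276540/55073)·(-1) = 699760/165219.

ŝ = 4.24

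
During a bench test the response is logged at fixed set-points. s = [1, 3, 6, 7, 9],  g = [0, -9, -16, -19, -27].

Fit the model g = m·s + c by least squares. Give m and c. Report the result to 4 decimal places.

m = -3.1814, c = 2.3431

Sums needed: Σs·s = 176, Σs = 26, Σ1 = 5.
Right-hand side: Σs·g = -499, Σg = -71.
Δ = 176·5 − 26² = 204.
m = ((-499)·5 − 26·(-71))/204 = -649/204; c = (176·(-71) − 26·(-499))/204 = 239/102.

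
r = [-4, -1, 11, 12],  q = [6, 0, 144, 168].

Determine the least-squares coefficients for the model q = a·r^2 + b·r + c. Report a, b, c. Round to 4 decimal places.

Sums needed: Σr^2·r^2 = 35634, Σr^2·r = 2994, Σr^2 = 282, Σr·r = 282, Σr = 18, Σ1 = 4.
For Xᵀq: Σr^2·q = 41712, Σr·q = 3576, Σq = 318.
Normal equations: [[35634, 2994, 282]; [2994, 282, 18]; [282, 18, 4]]·[a, b, c]ᵀ = [41712, 3576, 318]ᵀ.
Inverting the 3×3 Gram matrix, [a, b, c]ᵀ = [823/883, 2360/883, 1557/883]ᵀ.

a = 0.9320, b = 2.6727, c = 1.7633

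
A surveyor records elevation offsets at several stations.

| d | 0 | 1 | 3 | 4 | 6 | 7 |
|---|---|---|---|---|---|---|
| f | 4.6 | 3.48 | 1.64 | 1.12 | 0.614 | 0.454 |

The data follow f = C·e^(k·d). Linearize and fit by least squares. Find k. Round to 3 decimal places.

k = -0.337

With ln fᵢ as the transformed response and dᵢ as the regressor:
Σd = 21.0000, Σ(d)² = 111.0000, Σln f = 2.1037, Σd·ln f = -5.2697.
Normal system: [[111.0000, 21.0000]; [21.0000, 6]]·[k, ln C]ᵀ = [-5.2697, 2.1037]ᵀ.
Δ = 111.0000·6 − (21.0000)² = 225.0000; k = (-5.2697·6 − 21.0000·2.1037)/225.0000 = -0.33687, ln C = (111.0000·2.1037 − 21.0000·-5.2697)/225.0000 = 1.52966.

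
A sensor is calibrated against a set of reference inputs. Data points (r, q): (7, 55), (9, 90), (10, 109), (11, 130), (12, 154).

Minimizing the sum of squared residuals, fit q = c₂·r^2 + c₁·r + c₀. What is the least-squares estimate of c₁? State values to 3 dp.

c₁ = 3.572

Sums needed: Σr^2·r^2 = 54339, Σr^2·r = 5131, Σr^2 = 495, Σr·r = 495, Σr = 49, Σ1 = 5.
Right-hand side: Σr^2·q = 58791, Σr·q = 5563, Σq = 538.
So XᵀX·[c₂, c₁, c₀]ᵀ = Xᵀq: [[54339, 5131, 495]; [5131, 495, 49]; [495, 49, 5]]·[c₂, c₁, c₀]ᵀ = [58791, 5563, 538]ᵀ.
Row-reducing yields c₂ = 1153/1358, c₁ = 693/194, c₀ = -7783/679.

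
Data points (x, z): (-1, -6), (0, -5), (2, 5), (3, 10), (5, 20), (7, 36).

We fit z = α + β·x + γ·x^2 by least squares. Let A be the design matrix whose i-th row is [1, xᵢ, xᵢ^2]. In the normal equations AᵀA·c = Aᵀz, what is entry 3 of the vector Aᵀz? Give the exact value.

Entry 3 ↔ basis x^2, so (Aᵀz)_{3} = Σᵢ (x^2)·zᵢ = (1)·(-6) + (0)·(-5) + (4)·(5) + (9)·(10) + (25)·(20) + (49)·(36) = 2368.

2368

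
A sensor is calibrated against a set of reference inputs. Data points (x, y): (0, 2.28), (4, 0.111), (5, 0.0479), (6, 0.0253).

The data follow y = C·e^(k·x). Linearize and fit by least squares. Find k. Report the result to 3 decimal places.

k = -0.757

Let Y = ln y. Fitting Y = k·x + ln C by least squares:
Sums: Σx = 15.0000, Σ(x)² = 77.0000, Σln y = -8.0896, Σx·ln y = -46.0478.
Normal system: [[77.0000, 15.0000]; [15.0000, 4]]·[k, ln C]ᵀ = [-46.0478, -8.0896]ᵀ.
Δ = 77.0000·4 − (15.0000)² = 83.0000; k = (-46.0478·4 − 15.0000·-8.0896)/83.0000 = -0.75719, ln C = (77.0000·-8.0896 − 15.0000·-46.0478)/83.0000 = 0.81705.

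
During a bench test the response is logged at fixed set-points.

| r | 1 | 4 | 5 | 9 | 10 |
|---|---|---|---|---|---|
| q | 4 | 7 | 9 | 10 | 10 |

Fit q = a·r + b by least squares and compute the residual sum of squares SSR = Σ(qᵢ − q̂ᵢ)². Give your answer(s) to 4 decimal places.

SSR = 3.6460

Entries of MᵀM: Σr·r = 223, Σr = 29, Σ1 = 5.
And Σr·q = 267, Σq = 40.
MᵀM·[a, b]ᵀ = Mᵀq becomes [[223, 29]; [29, 5]]·[a, b]ᵀ = [267, 40]ᵀ.
det = 223·5 − 29² = 274.
a = (267·5 − 29·40)/274 = 175/274; b = (223·40 − 29·267)/274 = 1177/274.
Residuals: -128/137, 41/274, 207/137, -6/137, -187/274; SSR = 999/274.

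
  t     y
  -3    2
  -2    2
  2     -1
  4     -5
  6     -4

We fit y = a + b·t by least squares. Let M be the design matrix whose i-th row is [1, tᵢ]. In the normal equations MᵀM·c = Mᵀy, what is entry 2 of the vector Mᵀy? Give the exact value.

Entry 2 ↔ basis t, so (Mᵀy)_{2} = Σᵢ (t)·yᵢ = (-3)·(2) + (-2)·(2) + (2)·(-1) + (4)·(-5) + (6)·(-4) = -56.

-56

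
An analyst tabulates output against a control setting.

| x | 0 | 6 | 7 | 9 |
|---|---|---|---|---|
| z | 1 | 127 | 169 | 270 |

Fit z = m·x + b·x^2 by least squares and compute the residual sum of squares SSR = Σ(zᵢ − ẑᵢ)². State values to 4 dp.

SSR = 1.0295

The normal equations are: 166·m + 1288·b = 4375;  1288·m + 10258·b = 34723.
Eliminating b: 10258·(row 1) − 1288·(row 2) gives 43884·m = 10258·4375 − 1288·34723 = 155526, so m = 1127/318.
Then b = (34723 − 1288·(1127/318))/10258 = 21503/7314.
Residuals: 1, -126/1219, 162/1219, -42/1219; SSR = 1255/1219.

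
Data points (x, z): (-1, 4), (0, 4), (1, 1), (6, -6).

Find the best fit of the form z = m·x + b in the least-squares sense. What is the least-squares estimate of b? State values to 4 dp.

Forming MᵀM = [[38, 6]; [6, 4]] and Mᵀz = [-39, 3]ᵀ gives MᵀM·[m, b]ᵀ = Mᵀz.
Eliminating b: 4·(row 1) − 6·(row 2) gives 116·m = 4·(-39) − 6·3 = -174, so m = -3/2.
Then b = (3 − 6·(-3/2))/4 = 3.

b = 3.0000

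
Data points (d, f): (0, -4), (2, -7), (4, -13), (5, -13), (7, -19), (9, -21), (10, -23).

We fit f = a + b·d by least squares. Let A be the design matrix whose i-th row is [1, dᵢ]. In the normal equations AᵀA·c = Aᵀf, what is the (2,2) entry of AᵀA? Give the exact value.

Row 2 ↔ basis d, column 2 ↔ basis d, so (AᵀA)_{2,2} = Σᵢ (d)·(d) = (0)·(0) + (2)·(2) + (4)·(4) + (5)·(5) + (7)·(7) + (9)·(9) + (10)·(10) = 275.

275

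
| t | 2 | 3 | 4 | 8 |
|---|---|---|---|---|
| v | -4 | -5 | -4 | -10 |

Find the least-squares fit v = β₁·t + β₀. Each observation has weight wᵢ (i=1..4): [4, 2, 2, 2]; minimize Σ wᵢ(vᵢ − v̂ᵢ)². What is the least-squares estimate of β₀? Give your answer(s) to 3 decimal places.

AᵀWA·[β₁, β₀]ᵀ = AᵀWv reads: 194·β₁ + 38·β₀ = -254;  38·β₁ + 10·β₀ = -54.
(Σwᵢ·t·t = 194, Σwᵢ·t = 38, Σwᵢ·1 = 10, Σwᵢ·t·v = -254, Σwᵢ·v = -54.)
Eliminating β₀: 10·(row 1) − 38·(row 2) gives 496·β₁ = 10·(-254) − 38·(-54) = -488, so β₁ = -61/62.
Then β₀ = ((-54) − 38·(-61/62))/10 = -103/62.

β₀ = -1.661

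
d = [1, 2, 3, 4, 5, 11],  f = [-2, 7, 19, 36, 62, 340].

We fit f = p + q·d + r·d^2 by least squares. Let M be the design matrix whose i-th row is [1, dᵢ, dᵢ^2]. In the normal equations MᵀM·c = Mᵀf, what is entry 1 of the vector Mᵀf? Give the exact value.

462

Entry 1 ↔ basis 1, so (Mᵀf)_{1} = Σᵢ fᵢ = (1)·(-2) + (1)·(7) + (1)·(19) + (1)·(36) + (1)·(62) + (1)·(340) = 462.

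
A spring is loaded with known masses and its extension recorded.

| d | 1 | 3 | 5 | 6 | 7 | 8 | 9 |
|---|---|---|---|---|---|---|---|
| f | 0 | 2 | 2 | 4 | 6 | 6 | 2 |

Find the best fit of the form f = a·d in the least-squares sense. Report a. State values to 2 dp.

a = 0.56

Sums needed: Σd·d = 265.
For Xᵀf: Σd·f = 148.
Normal equations: [[265]]·[a]ᵀ = [148]ᵀ.
Hence a = 148 / 265 ≈ 0.558491.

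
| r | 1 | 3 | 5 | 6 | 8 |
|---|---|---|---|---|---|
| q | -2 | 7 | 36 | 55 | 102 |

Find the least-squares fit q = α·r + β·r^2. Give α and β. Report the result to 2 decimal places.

α = -2.95, β = 1.98

Entries of MᵀM: Σr·r = 135, Σr·r^2 = 881, Σr^2·r^2 = 6099.
Moment sums: Σr·q = 1345, Σr^2·q = 9469.
Normal equations: [[135, 881]; [881, 6099]]·[α, β]ᵀ = [1345, 9469]ᵀ.
Eliminating β: 6099·(row 1) − 881·(row 2) gives 47204·α = 6099·1345 − 881·9469 = -139034, so α = -69517/23602.
Then β = (9469 − 881·(-69517/23602))/6099 = 46685/23602.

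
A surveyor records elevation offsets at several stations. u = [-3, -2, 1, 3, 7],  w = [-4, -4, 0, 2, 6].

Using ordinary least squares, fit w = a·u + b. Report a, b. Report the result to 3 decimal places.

Entries of MᵀM: Σu·u = 72, Σu = 6, Σ1 = 5.
And Σu·w = 68, Σw = 0.
Normal equations: [[72, 6]; [6, 5]]·[a, b]ᵀ = [68, 0]ᵀ.
det = 72·5 − 6² = 324.
a = (68·5 − 6·0)/324 = 85/81; b = (72·0 − 6·68)/324 = -34/27.

a = 1.049, b = -1.259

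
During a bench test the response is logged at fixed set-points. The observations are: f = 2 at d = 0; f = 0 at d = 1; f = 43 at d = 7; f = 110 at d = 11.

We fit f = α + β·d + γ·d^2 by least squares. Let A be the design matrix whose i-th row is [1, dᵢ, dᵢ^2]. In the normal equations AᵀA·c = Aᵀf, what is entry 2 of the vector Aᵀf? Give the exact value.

Entry 2 ↔ basis d, so (Aᵀf)_{2} = Σᵢ (d)·fᵢ = (0)·(2) + (1)·(0) + (7)·(43) + (11)·(110) = 1511.

1511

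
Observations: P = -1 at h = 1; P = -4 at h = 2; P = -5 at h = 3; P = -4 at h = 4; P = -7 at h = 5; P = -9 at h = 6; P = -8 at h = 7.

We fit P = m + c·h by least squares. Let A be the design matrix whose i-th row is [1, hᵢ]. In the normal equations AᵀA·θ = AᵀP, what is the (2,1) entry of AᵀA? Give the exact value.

Row 2 ↔ basis h, column 1 ↔ basis 1, so (AᵀA)_{2,1} = Σᵢ h = (1)·(1) + (2)·(1) + (3)·(1) + (4)·(1) + (5)·(1) + (6)·(1) + (7)·(1) = 28.

28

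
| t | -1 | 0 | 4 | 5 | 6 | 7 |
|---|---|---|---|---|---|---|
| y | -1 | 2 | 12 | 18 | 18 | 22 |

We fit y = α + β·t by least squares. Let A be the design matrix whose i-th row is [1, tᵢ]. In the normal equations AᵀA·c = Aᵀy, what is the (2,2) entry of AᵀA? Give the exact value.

Row 2 ↔ basis t, column 2 ↔ basis t, so (AᵀA)_{2,2} = Σᵢ (t)·(t) = (-1)·(-1) + (0)·(0) + (4)·(4) + (5)·(5) + (6)·(6) + (7)·(7) = 127.

127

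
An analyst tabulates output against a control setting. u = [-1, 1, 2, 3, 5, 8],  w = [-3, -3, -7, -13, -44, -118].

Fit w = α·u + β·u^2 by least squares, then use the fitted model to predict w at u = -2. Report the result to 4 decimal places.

Entries of XᵀX: Σu·u = 104, Σu·u^2 = 672, Σu^2·u^2 = 4820.
Right-hand side: Σu·w = -1217, Σu^2·w = -8803.
Eliminating β: 4820·(row 1) − 672·(row 2) gives 49696·α = 4820·(-1217) − 672·(-8803) = 49676, so α = 12419/12424.
Then β = ((-8803) − 672·(12419/12424))/4820 = -12211/6212.
At u = -2: ŵ = (12419/12424)·(-2) + (-12211/6212)·(4) = -61263/6212.

ŵ = -9.8620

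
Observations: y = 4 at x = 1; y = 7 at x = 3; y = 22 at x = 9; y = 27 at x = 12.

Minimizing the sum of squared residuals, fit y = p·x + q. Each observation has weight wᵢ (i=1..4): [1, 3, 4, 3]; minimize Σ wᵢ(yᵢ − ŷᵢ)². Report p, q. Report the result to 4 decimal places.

p = 2.2279, q = 1.0284

Sums needed: Σwᵢ·x·x = 784, Σwᵢ·x = 82, Σwᵢ·1 = 11.
And Σwᵢ·x·y = 1831, Σwᵢ·y = 194.
Normal equations: [[784, 82]; [82, 11]]·[p, q]ᵀ = [1831, 194]ᵀ.
Eliminating q: 11·(row 1) − 82·(row 2) gives 1900·p = 11·1831 − 82·194 = 4233, so p = 4233/1900.
Then q = (194 − 82·(4233/1900))/11 = 977/950.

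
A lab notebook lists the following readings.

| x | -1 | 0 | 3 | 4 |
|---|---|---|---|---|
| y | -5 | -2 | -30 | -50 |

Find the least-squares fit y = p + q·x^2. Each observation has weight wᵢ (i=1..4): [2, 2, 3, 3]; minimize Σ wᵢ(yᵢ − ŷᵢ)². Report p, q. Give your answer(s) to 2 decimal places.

p = -2.23, q = -3.01

Forming MᵀWM = [[10, 77]; [77, 1013]] and MᵀWy = [-254, -3220]ᵀ gives MᵀWM·[p, q]ᵀ = MᵀWy.
Δ = 10·1013 − 77² = 4201.
p = ((-254)·1013 − 77·(-3220))/4201 = -9362/4201; q = (10·(-3220) − 77·(-254))/4201 = -12642/4201.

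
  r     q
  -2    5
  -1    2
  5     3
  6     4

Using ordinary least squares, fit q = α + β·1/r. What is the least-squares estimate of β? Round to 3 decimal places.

Compute the Gram sums: Σ1 = 4, Σ1/r = -17/15, Σ1/r·1/r = 593/450.
And Σq = 14, Σ1/r·q = -97/30.
Δ = 4·(593/450) − (-17/15)² = 299/75.
α = (14·(593/450) − (-17/15)·(-97/30))/(299/75) = 6653/1794; β = (4·(-97/30) − (-17/15)·14)/(299/75) = 220/299.

β = 0.736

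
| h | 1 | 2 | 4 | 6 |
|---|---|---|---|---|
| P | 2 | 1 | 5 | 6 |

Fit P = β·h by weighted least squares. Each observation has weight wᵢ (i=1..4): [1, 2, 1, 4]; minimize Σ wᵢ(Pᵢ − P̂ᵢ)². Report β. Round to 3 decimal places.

β = 1.006

Normal-equation sums: Σwᵢ·h·h = 169.
For MᵀWP: Σwᵢ·h·P = 170.
Hence β = 170 / 169 ≈ 1.00592.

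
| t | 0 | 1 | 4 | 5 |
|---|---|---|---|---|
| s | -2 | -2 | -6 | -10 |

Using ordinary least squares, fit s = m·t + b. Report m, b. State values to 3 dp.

Normal-equation sums: Σt·t = 42, Σt = 10, Σ1 = 4.
For Aᵀs: Σt·s = -76, Σs = -20.
So AᵀA·[m, b]ᵀ = Aᵀs: [[42, 10]; [10, 4]]·[m, b]ᵀ = [-76, -20]ᵀ.
det = 42·4 − 10² = 68.
m = ((-76)·4 − 10·(-20))/68 = -26/17; b = (42·(-20) − 10·(-76))/68 = -20/17.

m = -1.529, b = -1.176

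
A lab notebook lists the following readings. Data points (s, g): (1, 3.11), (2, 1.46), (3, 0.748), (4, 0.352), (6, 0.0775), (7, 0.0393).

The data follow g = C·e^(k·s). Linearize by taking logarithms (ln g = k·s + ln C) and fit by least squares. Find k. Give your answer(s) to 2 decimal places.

Linearized form: ln g = k·s + ln C. From the 6 transformed points,
Over the data: Σs = 23.0000, Σ(s)² = 115.0000, Σln g = -5.6154, Σs·ln g = -41.1566.
Normal system: [[115.0000, 23.0000]; [23.0000, 6]]·[k, ln C]ᵀ = [-41.1566, -5.6154]ᵀ.
Solving (det = 161.0000): k = -0.73158, ln C = 1.86850.

k = -0.73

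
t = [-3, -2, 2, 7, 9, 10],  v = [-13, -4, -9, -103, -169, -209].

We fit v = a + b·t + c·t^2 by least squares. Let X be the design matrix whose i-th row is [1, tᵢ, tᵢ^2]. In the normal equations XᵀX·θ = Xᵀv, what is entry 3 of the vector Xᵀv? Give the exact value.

Entry 3 ↔ basis t^2, so (Xᵀv)_{3} = Σᵢ (t^2)·vᵢ = (9)·(-13) + (4)·(-4) + (4)·(-9) + (49)·(-103) + (81)·(-169) + (100)·(-209) = -39805.

-39805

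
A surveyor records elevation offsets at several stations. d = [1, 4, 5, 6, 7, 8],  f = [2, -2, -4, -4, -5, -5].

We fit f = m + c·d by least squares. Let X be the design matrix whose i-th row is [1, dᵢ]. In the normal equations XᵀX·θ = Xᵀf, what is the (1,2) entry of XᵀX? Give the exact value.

31

Row 1 ↔ basis 1, column 2 ↔ basis d, so (XᵀX)_{1,2} = Σᵢ d = (1)·(1) + (1)·(4) + (1)·(5) + (1)·(6) + (1)·(7) + (1)·(8) = 31.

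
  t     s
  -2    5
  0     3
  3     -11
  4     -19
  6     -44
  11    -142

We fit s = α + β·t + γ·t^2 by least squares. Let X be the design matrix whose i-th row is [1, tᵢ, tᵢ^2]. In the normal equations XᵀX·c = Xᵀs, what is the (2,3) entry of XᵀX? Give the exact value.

Row 2 ↔ basis t, column 3 ↔ basis t^2, so (XᵀX)_{2,3} = Σᵢ (t)·(t^2) = (-2)·(4) + (0)·(0) + (3)·(9) + (4)·(16) + (6)·(36) + (11)·(121) = 1630.

1630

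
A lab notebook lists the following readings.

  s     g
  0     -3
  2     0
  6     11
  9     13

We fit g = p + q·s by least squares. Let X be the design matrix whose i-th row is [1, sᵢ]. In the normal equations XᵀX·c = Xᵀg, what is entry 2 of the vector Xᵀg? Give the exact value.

183

Entry 2 ↔ basis s, so (Xᵀg)_{2} = Σᵢ (s)·gᵢ = (0)·(-3) + (2)·(0) + (6)·(11) + (9)·(13) = 183.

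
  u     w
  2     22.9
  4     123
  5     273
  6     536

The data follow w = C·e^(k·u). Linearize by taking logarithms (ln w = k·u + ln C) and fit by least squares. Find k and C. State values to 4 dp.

k = 0.7950, C = 4.8573

Linearized form: ln w = k·u + ln C. From the 4 transformed points,
Σu = 17.0000, Σ(u)² = 81.0000, Σln w = 19.8369, Σu·ln w = 91.2632.
Equations: 81.0000·k + 17.0000·ln C = 91.2632;  17.0000·k + 4·ln C = 19.8369.
Slope k = (n·Σu·ln w − Σu·Σln w)/(n·Σ(u)² − (Σu)²) = (4·91.2632 − 17.0000·19.8369)/35.0000 = 0.79500; ln C = (Σln w − k·Σu)/n = 1.58049, so C = exp(1.58049) = 4.85733.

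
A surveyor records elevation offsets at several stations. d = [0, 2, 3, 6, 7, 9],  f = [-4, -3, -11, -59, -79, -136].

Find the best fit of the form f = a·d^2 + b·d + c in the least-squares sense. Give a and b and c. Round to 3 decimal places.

From the data, Σd^2·d^2 = 10355, Σd^2·d = 1323, Σd^2 = 179, Σd·d = 179, Σd = 27, Σ1 = 6.
For Aᵀf: Σd^2·f = -17122, Σd·f = -2170, Σf = -292.
So AᵀA·[a, b, c]ᵀ = Aᵀf: [[10355, 1323, 179]; [1323, 179, 27]; [179, 27, 6]]·[a, b, c]ᵀ = [-17122, -2170, -292]ᵀ.
Solving the 3×3 system (Gaussian elimination) gives a = -265/134, b = 44867/15410, c = -21342/7705.

a = -1.978, b = 2.912, c = -2.770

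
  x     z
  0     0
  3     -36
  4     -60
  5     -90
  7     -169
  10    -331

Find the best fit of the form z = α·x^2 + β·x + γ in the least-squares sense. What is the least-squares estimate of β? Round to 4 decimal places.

Forming AᵀA = [[13363, 1559, 199]; [1559, 199, 29]; [199, 29, 6]] and Aᵀz = [-44915, -5291, -686]ᵀ gives AᵀA·[α, β, γ]ᵀ = Aᵀz.
Row-reducing yields α = -372901/123816, β = -372133/123816, γ = 155/1876.

β = -3.0055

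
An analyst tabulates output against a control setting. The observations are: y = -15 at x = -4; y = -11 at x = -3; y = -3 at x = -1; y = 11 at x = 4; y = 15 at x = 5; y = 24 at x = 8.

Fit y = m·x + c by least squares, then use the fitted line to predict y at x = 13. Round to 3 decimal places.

The normal equations are: 131·m + 9·c = 407;  9·m + 6·c = 21.
(Σx·x = 131, Σx = 9, Σ1 = 6, Σx·y = 407, Σy = 21.)
det = 131·6 − 9² = 705.
m = (407·6 − 9·21)/705 = 751/235; c = (131·21 − 9·407)/705 = -304/235.
At x = 13: ŷ = (751/235)·(13) + (-304/235)·(1) = 9459/235.

ŷ = 40.251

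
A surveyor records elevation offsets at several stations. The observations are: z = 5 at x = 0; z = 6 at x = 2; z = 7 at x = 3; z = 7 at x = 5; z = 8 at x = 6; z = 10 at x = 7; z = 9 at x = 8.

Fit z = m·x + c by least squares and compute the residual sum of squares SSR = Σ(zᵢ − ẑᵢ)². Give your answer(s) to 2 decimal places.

SSR = 2.26

From the data, Σx·x = 187, Σx = 31, Σ1 = 7.
And Σx·z = 258, Σz = 52.
MᵀM·[m, c]ᵀ = Mᵀz becomes [[187, 31]; [31, 7]]·[m, c]ᵀ = [258, 52]ᵀ.
Determinant 187·7 − 31² = 348.
m = (258·7 − 31·52)/348 = 97/174; c = (187·52 − 31·258)/348 = 863/174.
Residuals: 7/174, -13/174, 32/87, -65/87, -53/174, 33/29, -73/174; SSR = 197/87.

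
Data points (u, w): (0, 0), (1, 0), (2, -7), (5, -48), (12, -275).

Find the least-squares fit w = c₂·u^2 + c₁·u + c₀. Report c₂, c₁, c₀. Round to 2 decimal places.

c₂ = -1.90, c₁ = -0.20, c₀ = 0.91

AᵀA·[c₂, c₁, c₀]ᵀ = Aᵀw reads: 21378·c₂ + 1862·c₁ + 174·c₀ = -40828;  1862·c₂ + 174·c₁ + 20·c₀ = -3554;  174·c₂ + 20·c₁ + 5·c₀ = -330.
(Σu^2·u^2 = 21378, Σu^2·u = 1862, Σu^2 = 174, Σu·u = 174, Σu = 20, Σ1 = 5, Σu^2·w = -40828, Σu·w = -3554, Σw = -330.)
Inverting the 3×3 Gram matrix, [c₂, c₁, c₀]ᵀ = [-191865/100984, -20039/100984, 46057/50492]ᵀ.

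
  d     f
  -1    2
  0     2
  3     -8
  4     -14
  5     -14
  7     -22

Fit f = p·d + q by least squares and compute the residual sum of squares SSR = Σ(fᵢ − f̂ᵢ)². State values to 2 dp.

SSR = 11.22

The normal equations are: 100·p + 18·q = -306;  18·p + 6·q = -54.
(Σd·d = 100, Σd = 18, Σ1 = 6, Σd·f = -306, Σf = -54.)
Determinant 100·6 − 18² = 276.
p = ((-306)·6 − 18·(-54))/276 = -72/23; q = (100·(-54) − 18·(-306))/276 = 9/23.
Residuals: -35/23, 37/23, 1, -43/23, 29/23, -11/23; SSR = 258/23.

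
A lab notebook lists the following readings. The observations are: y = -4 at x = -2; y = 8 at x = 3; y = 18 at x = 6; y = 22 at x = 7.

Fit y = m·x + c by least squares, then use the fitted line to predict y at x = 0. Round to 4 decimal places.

Forming MᵀM = [[98, 14]; [14, 4]] and Mᵀy = [294, 44]ᵀ gives MᵀM·[m, c]ᵀ = Mᵀy.
Determinant 98·4 − 14² = 196.
m = (294·4 − 14·44)/196 = 20/7; c = (98·44 − 14·294)/196 = 1.
At x = 0: ŷ = (20/7)·(0) + (1)·(1) = 1.

ŷ = 1.0000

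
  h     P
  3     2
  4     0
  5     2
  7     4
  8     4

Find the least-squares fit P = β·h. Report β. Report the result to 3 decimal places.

From the data, Σh·h = 163.
Moment sums: Σh·P = 76.
So AᵀA·[β]ᵀ = AᵀP: [[163]]·[β]ᵀ = [76]ᵀ.
Hence β = 76 / 163 ≈ 0.466258.

β = 0.466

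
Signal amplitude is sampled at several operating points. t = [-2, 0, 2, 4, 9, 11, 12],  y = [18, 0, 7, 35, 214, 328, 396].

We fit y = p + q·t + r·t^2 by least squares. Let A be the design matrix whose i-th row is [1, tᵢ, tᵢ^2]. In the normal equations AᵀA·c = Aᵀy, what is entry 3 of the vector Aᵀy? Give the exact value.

114706

Entry 3 ↔ basis t^2, so (Aᵀy)_{3} = Σᵢ (t^2)·yᵢ = (4)·(18) + (0)·(0) + (4)·(7) + (16)·(35) + (81)·(214) + (121)·(328) + (144)·(396) = 114706.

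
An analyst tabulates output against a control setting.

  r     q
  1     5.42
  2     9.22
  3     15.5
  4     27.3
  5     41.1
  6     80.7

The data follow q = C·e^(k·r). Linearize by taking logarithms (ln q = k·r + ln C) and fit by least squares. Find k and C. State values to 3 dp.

Taking logs, ln q = k·r + ln C, so regress ln q on r.
Σr = 21.0000, Σ(r)² = 91.0000, Σln q = 18.0659, Σr·ln q = 72.5074.
Equations: 91.0000·k + 21.0000·ln C = 72.5074;  21.0000·k + 6·ln C = 18.0659.
Solving (det = 105.0000): k = 0.53009, ln C = 1.15567, so C = exp(1.15567) = 3.17617.

k = 0.530, C = 3.176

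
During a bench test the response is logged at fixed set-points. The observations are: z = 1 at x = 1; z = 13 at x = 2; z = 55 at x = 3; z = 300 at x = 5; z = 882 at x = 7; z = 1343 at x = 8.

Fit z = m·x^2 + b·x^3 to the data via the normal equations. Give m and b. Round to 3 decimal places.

m = -2.900, b = 2.985

Compute the Gram sums: Σx^2·x^2 = 7220, Σx^2·x^3 = 52976, Σx^3·x^3 = 396212.
Right-hand side: Σx^2·z = 137218, Σx^3·z = 1029232.
So AᵀA·[m, b]ᵀ = Aᵀz: [[7220, 52976]; [52976, 396212]]·[m, b]ᵀ = [137218, 1029232]ᵀ.
Eliminating b: 396212·(row 1) − 52976·(row 2) gives 54194064·m = 396212·137218 − 52976·1029232 = -157176216, so m = -6549009/2258086.
Then b = (1029232 − 52976·(-6549009/2258086))/396212 = 3370714/1129043.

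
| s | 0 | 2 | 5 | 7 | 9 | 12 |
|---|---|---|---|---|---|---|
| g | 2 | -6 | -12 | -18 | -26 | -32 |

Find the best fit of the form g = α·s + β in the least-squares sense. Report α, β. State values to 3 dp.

α = -2.826, β = 1.153

Normal-equation sums: Σs·s = 303, Σs = 35, Σ1 = 6.
Moment sums: Σs·g = -816, Σg = -92.
AᵀA·[α, β]ᵀ = Aᵀg becomes [[303, 35]; [35, 6]]·[α, β]ᵀ = [-816, -92]ᵀ.
Determinant 303·6 − 35² = 593.
α = ((-816)·6 − 35·(-92))/593 = -1676/593; β = (303·(-92) − 35·(-816))/593 = 684/593.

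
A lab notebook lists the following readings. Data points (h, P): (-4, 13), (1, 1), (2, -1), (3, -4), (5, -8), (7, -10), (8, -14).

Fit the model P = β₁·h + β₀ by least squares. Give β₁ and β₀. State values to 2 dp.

Entries of AᵀA: Σh·h = 168, Σh = 22, Σ1 = 7.
And Σh·P = -287, ΣP = -23.
AᵀA·[β₁, β₀]ᵀ = AᵀP becomes [[168, 22]; [22, 7]]·[β₁, β₀]ᵀ = [-287, -23]ᵀ.
Δ = 168·7 − 22² = 692.
β₁ = ((-287)·7 − 22·(-23))/692 = -1503/692; β₀ = (168·(-23) − 22·(-287))/692 = 1225/346.

β₁ = -2.17, β₀ = 3.54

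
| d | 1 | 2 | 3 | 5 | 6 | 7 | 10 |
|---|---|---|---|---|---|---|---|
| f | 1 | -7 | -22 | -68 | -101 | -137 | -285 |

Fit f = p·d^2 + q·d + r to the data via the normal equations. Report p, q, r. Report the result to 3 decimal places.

Setting ∂/∂p … = 0 gives: 14420·p + 1720·q + 224·r = -40774;  1720·p + 224·q + 34·r = -4834;  224·p + 34·q + 7·r = -619.
(Σd^2·d^2 = 14420, Σd^2·d = 1720, Σd^2 = 224, Σd·d = 224, Σd = 34, Σ1 = 7, Σd^2·f = -40774, Σd·f = -4834, Σf = -619.)
Solving the 3×3 system (Gaussian elimination) gives p = -9883/3426, q = -125/1713, r = 2419/571.

p = -2.885, q = -0.073, r = 4.236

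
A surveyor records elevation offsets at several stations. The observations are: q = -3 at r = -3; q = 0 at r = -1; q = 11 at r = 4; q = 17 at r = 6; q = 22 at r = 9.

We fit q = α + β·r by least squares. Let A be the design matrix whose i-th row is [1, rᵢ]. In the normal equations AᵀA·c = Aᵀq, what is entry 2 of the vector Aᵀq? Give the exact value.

Entry 2 ↔ basis r, so (Aᵀq)_{2} = Σᵢ (r)·qᵢ = (-3)·(-3) + (-1)·(0) + (4)·(11) + (6)·(17) + (9)·(22) = 353.

353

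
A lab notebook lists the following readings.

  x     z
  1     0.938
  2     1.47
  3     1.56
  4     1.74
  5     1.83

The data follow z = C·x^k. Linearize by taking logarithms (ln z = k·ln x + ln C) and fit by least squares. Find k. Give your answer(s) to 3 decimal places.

Taking logs, ln z = k·ln x + ln C, so regress ln z on ln x.
XᵀX = [[6.1995, 4.7875]; [4.7875, 5]], rhs = [2.4960, 1.9241]ᵀ  (here Σln x = 4.7875, Σ(ln x)² = 6.1995, Σln z = 1.9241, Σln x·ln z = 2.4960).
Δ = 6.1995·5 − (4.7875)² = 8.0774; k = (2.4960·5 − 4.7875·1.9241)/8.0774 = 0.40463, ln C = (6.1995·1.9241 − 4.7875·2.4960)/8.0774 = -0.00260.

k = 0.405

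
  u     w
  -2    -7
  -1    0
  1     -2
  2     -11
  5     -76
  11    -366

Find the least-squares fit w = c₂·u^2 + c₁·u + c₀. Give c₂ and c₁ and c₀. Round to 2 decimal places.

c₂ = -2.96, c₁ = -0.95, c₀ = 2.44

Compute the Gram sums: Σu^2·u^2 = 15300, Σu^2·u = 1456, Σu^2 = 156, Σu·u = 156, Σu = 16, Σ1 = 6.
Right-hand side: Σu^2·w = -46260, Σu·w = -4416, Σw = -462.
So XᵀX·[c₂, c₁, c₀]ᵀ = Xᵀw: [[15300, 1456, 156]; [1456, 156, 16]; [156, 16, 6]]·[c₂, c₁, c₀]ᵀ = [-46260, -4416, -462]ᵀ.
Inverting the 3×3 Gram matrix, [c₂, c₁, c₀]ᵀ = [-7126/2409, -3812/4015, 29411/12045]ᵀ.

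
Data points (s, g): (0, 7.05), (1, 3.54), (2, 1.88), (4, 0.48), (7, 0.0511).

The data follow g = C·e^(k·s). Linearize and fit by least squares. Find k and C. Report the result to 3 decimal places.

Let Y = ln g. Fitting Y = k·s + ln C by least squares:
XᵀX = [[70.0000, 14.0000]; [14.0000, 5]], rhs = [-21.2270, 0.1405]ᵀ  (here Σs = 14.0000, Σ(s)² = 70.0000, Σln g = 0.1405, Σs·ln g = -21.2270).
Δ = 70.0000·5 − (14.0000)² = 154.0000; k = (-21.2270·5 − 14.0000·0.1405)/154.0000 = -0.70196, ln C = (70.0000·0.1405 − 14.0000·-21.2270)/154.0000 = 1.99358, so C = exp(1.99358) = 7.34181.

k = -0.702, C = 7.342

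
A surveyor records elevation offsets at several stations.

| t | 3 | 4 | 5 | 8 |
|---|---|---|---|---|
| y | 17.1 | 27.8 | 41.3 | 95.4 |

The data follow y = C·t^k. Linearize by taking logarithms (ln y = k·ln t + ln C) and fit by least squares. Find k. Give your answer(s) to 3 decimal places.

Let Y = ln y. Fitting Y = k·ln t + ln C by least squares:
Σln t = 6.1738, Σ(ln t)² = 10.0431, Σln y = 14.4431, Σln t·ln y = 23.1953.
Equations: 10.0431·k + 6.1738·ln C = 23.1953;  6.1738·k + 4·ln C = 14.4431.
Solving (det = 2.0569): k = 1.75644, ln C = 0.89979.

k = 1.756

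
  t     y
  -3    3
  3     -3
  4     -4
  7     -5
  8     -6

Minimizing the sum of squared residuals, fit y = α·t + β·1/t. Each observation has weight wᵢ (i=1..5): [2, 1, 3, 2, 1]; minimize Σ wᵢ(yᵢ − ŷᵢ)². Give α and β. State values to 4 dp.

Entries of AᵀWA: Σwᵢ·t·t = 237, Σwᵢ·t·1/t = 9, Σwᵢ·1/t·1/t = 5431/9408.
Right-hand side: Σwᵢ·t·y = -193, Σwᵢ·1/t·y = -229/28.
So AᵀWA·[α, β]ᵀ = AᵀWy: [[237, 9]; [9, 5431/9408]]·[α, β]ᵀ = [-193, -229/28]ᵀ.
Eliminating β: (5431/9408)·(row 1) − 9·(row 2) gives (175033/3136)·α = (5431/9408)·(-193) − 9·(-229/28) = -355687/9408, so α = -355687/525099.
Then β = ((-229/28) − 9·(-355687/525099))/(5431/9408) = -631344/175033.

α = -0.6774, β = -3.6070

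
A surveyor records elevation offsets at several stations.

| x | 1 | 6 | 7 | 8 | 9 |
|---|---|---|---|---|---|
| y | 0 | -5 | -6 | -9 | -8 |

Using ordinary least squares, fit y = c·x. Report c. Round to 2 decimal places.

With design matrix M, MᵀM = [[231]] and Mᵀy = [-216]ᵀ.
Hence c = -216 / 231 ≈ -0.935065.

c = -0.94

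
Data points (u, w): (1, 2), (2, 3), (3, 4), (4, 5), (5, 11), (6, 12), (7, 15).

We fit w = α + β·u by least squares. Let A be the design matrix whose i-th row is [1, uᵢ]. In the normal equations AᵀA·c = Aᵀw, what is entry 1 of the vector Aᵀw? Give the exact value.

Entry 1 ↔ basis 1, so (Aᵀw)_{1} = Σᵢ wᵢ = (1)·(2) + (1)·(3) + (1)·(4) + (1)·(5) + (1)·(11) + (1)·(12) + (1)·(15) = 52.

52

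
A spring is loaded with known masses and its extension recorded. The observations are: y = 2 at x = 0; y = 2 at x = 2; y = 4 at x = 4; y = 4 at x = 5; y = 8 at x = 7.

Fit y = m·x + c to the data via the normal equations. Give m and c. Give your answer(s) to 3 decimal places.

m = 0.822, c = 1.041

From the data, Σx·x = 94, Σx = 18, Σ1 = 5.
And Σx·y = 96, Σy = 20.
Δ = 94·5 − 18² = 146.
m = (96·5 − 18·20)/146 = 60/73; c = (94·20 − 18·96)/146 = 76/73.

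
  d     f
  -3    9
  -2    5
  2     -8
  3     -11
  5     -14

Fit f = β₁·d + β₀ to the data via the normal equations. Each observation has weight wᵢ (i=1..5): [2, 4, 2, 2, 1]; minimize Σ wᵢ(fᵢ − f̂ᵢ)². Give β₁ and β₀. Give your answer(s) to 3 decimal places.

β₁ = -3.071, β₀ = -0.994

Entries of AᵀWA: Σwᵢ·d·d = 85, Σwᵢ·d = 1, Σwᵢ·1 = 11.
And Σwᵢ·d·f = -262, Σwᵢ·f = -14.
AᵀWA·[β₁, β₀]ᵀ = AᵀWf becomes [[85, 1]; [1, 11]]·[β₁, β₀]ᵀ = [-262, -14]ᵀ.
Determinant 85·11 − 1² = 934.
β₁ = ((-262)·11 − 1·(-14))/934 = -1434/467; β₀ = (85·(-14) − 1·(-262))/934 = -464/467.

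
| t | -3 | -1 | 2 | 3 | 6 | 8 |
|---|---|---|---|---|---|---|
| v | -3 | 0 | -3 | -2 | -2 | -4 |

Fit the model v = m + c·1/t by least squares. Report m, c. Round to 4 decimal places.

m = -2.3906, c = -1.6482

From the data, Σ1 = 6, Σ1/t = -5/24, Σ1/t·1/t = 97/64.
Moment sums: Σv = -14, Σ1/t·v = -2.
XᵀX·[m, c]ᵀ = Xᵀv becomes [[6, -5/24]; [-5/24, 97/64]]·[m, c]ᵀ = [-14, -2]ᵀ.
Determinant 6·(97/64) − (-5/24)² = 5213/576.
m = ((-14)·(97/64) − (-5/24)·(-2))/(5213/576) = -12462/5213; c = (6·(-2) − (-5/24)·(-14))/(5213/576) = -8592/5213.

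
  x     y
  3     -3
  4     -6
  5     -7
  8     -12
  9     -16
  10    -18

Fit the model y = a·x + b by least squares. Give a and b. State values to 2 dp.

a = -2.05, b = 2.98

Setting ∂/∂a … = 0 gives: 295·a + 39·b = -488;  39·a + 6·b = -62.
Determinant 295·6 − 39² = 249.
a = ((-488)·6 − 39·(-62))/249 = -170/83; b = (295·(-62) − 39·(-488))/249 = 742/249.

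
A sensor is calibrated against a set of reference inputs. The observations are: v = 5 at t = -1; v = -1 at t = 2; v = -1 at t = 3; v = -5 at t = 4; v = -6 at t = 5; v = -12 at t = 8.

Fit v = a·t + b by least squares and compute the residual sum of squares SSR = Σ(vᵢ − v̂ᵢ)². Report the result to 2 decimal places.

SSR = 2.78

Sums needed: Σt·t = 119, Σt = 21, Σ1 = 6.
Right-hand side: Σt·v = -156, Σv = -20.
Eliminating b: 6·(row 1) − 21·(row 2) gives 273·a = 6·(-156) − 21·(-20) = -516, so a = -172/91.
Then b = ((-20) − 21·(-172/91))/6 = 128/39.
Residuals: -47/273, -137/273, 379/273, -197/273, 46/273, -44/273; SSR = 760/273.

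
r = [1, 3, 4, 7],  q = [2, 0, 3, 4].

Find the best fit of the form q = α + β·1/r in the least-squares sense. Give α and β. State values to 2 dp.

Compute the Gram sums: Σ1 = 4, Σ1/r = 145/84, Σ1/r·1/r = 8425/7056.
Right-hand side: Σq = 9, Σ1/r·q = 93/28.
So XᵀX·[α, β]ᵀ = Xᵀq: [[4, 145/84]; [145/84, 8425/7056]]·[α, β]ᵀ = [9, 93/28]ᵀ.
Eliminating β: (8425/7056)·(row 1) − (145/84)·(row 2) gives (4225/2352)·α = (8425/7056)·9 − (145/84)·(93/28) = 1965/392, so α = 2358/845.
Then β = ((93/28) − (145/84)·(2358/845))/(8425/7056) = -5292/4225.

α = 2.79, β = -1.25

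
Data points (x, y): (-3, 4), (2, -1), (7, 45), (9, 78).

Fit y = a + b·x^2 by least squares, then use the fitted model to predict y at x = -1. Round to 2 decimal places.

Sums needed: Σ1 = 4, Σx^2 = 143, Σx^2·x^2 = 9059.
For Mᵀy: Σy = 126, Σx^2·y = 8555.
MᵀM·[a, b]ᵀ = Mᵀy becomes [[4, 143]; [143, 9059]]·[a, b]ᵀ = [126, 8555]ᵀ.
Determinant 4·9059 − 143² = 15787.
a = (126·9059 − 143·8555)/15787 = -81931/15787; b = (4·8555 − 143·126)/15787 = 16202/15787.
At x = -1: ŷ = (-81931/15787)·(1) + (16202/15787)·(1) = -65729/15787.

ŷ = -4.16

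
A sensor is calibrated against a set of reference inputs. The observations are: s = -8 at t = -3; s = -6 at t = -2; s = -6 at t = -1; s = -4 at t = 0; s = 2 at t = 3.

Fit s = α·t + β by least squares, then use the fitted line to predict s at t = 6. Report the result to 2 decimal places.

With design matrix M, MᵀM = [[23, -3]; [-3, 5]] and Mᵀs = [48, -22]ᵀ.
Determinant 23·5 − (-3)² = 106.
α = (48·5 − (-3)·(-22))/106 = 87/53; β = (23·(-22) − (-3)·48)/106 = -181/53.
At t = 6: ŝ = (87/53)·(6) + (-181/53)·(1) = 341/53.

ŝ = 6.43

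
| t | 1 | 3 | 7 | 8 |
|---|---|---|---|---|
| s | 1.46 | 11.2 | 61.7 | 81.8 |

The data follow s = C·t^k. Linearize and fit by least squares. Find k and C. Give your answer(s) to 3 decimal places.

Linearized form: ln s = k·ln t + ln C. From the 4 transformed points,
Sums: Σln t = 5.1240, Σ(ln t)² = 9.3176, Σln s = 11.3209, Σln t·ln s = 19.8342.
Normal system: [[9.3176, 5.1240]; [5.1240, 4]]·[k, ln C]ᵀ = [19.8342, 11.3209]ᵀ.
Solving (det = 11.0154): k = 1.93628, ln C = 0.34987, so C = exp(0.34987) = 1.41889.

k = 1.936, C = 1.419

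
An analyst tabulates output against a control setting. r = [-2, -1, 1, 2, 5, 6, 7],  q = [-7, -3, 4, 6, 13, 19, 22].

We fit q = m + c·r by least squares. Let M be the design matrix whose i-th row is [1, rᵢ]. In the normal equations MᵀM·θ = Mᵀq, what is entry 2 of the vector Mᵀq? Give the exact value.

Entry 2 ↔ basis r, so (Mᵀq)_{2} = Σᵢ (r)·qᵢ = (-2)·(-7) + (-1)·(-3) + (1)·(4) + (2)·(6) + (5)·(13) + (6)·(19) + (7)·(22) = 366.

366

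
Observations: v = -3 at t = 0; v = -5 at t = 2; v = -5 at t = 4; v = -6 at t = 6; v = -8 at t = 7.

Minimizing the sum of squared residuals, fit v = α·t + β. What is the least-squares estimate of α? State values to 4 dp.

α = -0.5915

From the data, Σt·t = 105, Σt = 19, Σ1 = 5.
Right-hand side: Σt·v = -122, Σv = -27.
So XᵀX·[α, β]ᵀ = Xᵀv: [[105, 19]; [19, 5]]·[α, β]ᵀ = [-122, -27]ᵀ.
det = 105·5 − 19² = 164.
α = ((-122)·5 − 19·(-27))/164 = -97/164; β = (105·(-27) − 19·(-122))/164 = -517/164.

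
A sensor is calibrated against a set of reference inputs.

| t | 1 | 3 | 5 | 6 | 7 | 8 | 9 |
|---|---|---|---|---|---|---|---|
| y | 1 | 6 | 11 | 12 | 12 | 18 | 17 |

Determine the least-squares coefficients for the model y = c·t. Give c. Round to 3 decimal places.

c = 1.989

Compute the Gram sums: Σt·t = 265.
For Aᵀy: Σt·y = 527.
AᵀA·[c]ᵀ = Aᵀy becomes [[265]]·[c]ᵀ = [527]ᵀ.
Hence c = 527 / 265 ≈ 1.98868.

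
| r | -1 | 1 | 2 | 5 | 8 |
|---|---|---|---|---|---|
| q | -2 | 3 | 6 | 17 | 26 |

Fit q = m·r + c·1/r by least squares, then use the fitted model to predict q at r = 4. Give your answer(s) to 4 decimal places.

Setting ∂/∂m … = 0 gives: 95·m + 5·c = 310;  5·m + (3689/1600)·c = 293/20.
Δ = 95·(3689/1600) − 5² = 62091/320.
m = (310·(3689/1600) − 5·(293/20))/(62091/320) = 68426/20697; c = (95·(293/20) − 5·310)/(62091/320) = -16880/20697.
At r = 4: q̂ = (68426/20697)·(4) + (-16880/20697)·(1/4) = 89828/6899.

q̂ = 13.0204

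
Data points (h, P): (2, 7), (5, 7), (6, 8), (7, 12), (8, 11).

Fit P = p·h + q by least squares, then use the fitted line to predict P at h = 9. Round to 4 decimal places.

The normal equations are: 178·p + 28·q = 269;  28·p + 5·q = 45.
(Σh·h = 178, Σh = 28, Σ1 = 5, Σh·P = 269, ΣP = 45.)
det = 178·5 − 28² = 106.
p = (269·5 − 28·45)/106 = 85/106; q = (178·45 − 28·269)/106 = 239/53.
At h = 9: P̂ = (85/106)·(9) + (239/53)·(1) = 1243/106.

P̂ = 11.7264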